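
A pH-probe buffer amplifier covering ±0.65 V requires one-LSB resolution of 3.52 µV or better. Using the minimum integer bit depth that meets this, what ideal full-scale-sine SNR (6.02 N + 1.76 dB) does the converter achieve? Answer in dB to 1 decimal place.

The full-scale span is 0.65 − (-0.65) = 1.3 V.
Required number of levels: 1.3/3.52 µV = 369320; smallest N with 2^N ≥ that is 19.
SNR = 6.02 × 19 + 1.76 = 116.14 dB.

116.1 dB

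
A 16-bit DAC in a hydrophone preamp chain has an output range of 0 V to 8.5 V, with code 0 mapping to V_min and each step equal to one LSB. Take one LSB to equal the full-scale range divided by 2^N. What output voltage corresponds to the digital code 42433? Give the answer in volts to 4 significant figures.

5.504 V

Span = 8.5 V. LSB = 8.5 V / 2^16.
V_out = 0 + 42433 × (8.5/65536) V
      = 0 V + 5.50355 V = 5.50355 V.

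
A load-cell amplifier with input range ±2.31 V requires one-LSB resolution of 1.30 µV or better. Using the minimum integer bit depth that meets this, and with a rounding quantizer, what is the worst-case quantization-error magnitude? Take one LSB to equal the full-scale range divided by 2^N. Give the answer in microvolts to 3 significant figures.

Span: 2.31 V − (-2.31 V) = 4.62 V.
4.62 V / 1.30 µV = 3.554e6. Since 2^21 = 2097152 and 2^22 = 4194304, N = 22.
LSB = 4.62 V / 2^22 = 1.1015 µV.
|e|_max = LSB/2 = 0.551 µV.

0.551 µV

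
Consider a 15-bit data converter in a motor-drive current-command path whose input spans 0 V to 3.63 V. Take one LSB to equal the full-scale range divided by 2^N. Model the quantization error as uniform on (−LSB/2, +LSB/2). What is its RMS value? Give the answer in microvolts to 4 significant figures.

Full-scale range = 3.63 V.
One LSB is 3.63 V / 32768 = 110.779 µV.
V_rms = LSB/√12 = 110.779 µV / √12 = 31.98 µV.

31.98 µV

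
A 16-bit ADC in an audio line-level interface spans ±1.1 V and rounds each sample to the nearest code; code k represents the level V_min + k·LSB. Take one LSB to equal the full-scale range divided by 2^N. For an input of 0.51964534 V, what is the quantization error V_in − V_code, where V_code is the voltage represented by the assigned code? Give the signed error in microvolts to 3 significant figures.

−7.98 µV

Range = 1.1 − (-1.1) = 2.2 V. LSB = 2.2 V / 2^16 ≈ 33.57 µV.
(0.51964534 − (-1.1)) / LSB = 1.61964534 × 65536/2.2 = 48247.7623. Nearest integer: k = 48248.
Reconstructed level: -1.1 + 48248 × 2.2/65536 V = 0.51965332031 V.
Error = V_in − V_code = 0.51964534 − (0.51965332031) = −7.98 µV.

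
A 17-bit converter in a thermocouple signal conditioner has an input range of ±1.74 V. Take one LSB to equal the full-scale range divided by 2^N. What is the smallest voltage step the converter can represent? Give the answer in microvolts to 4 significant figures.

26.55 µV

The full-scale span is 1.74 − (-1.74) = 3.48 V.
There are 2^17 = 131072 steps.
LSB = 3.48 V / 2^17 = 26.55 µV.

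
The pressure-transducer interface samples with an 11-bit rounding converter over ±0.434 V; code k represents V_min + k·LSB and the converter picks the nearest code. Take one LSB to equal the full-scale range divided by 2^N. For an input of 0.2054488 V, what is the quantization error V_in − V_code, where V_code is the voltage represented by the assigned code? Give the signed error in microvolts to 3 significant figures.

−108 µV

Span: 0.434 V − (-0.434 V) = 0.868 V. LSB = 0.868 V / 2^11 ≈ 423.8 µV.
(0.2054488 − (-0.434)) / LSB = 0.6394488 × 2048/0.868 = 1508.7456. Nearest integer: k = 1509.
Reconstructed level: -0.434 + 1509 × 0.868/2048 V = 0.2055566406 V.
e = 0.2054488 − (0.2055566406) = −108 µV.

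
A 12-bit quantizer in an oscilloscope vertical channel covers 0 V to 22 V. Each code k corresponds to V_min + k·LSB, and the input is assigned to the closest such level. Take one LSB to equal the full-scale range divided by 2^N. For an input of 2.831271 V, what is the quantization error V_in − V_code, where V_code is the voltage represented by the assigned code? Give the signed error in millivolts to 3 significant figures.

Span = 22 V. LSB = 22 V / 2^12 ≈ 5.371 mV.
(V_in − V_min)/LSB = (2.831271 − (0)) × 4096/22 = 527.1312 → nearest code k = 527.
Reconstructed level: 0 + 527 × 22/4096 V = 2.830566406 V.
V_in − V_code = 2.831271 − (2.830566406) = +0.705 mV.

+0.705 mV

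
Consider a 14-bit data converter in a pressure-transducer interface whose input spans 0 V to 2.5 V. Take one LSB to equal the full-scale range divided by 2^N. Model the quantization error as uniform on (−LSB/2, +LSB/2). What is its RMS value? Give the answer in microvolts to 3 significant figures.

Span = 2.5 V.
LSB = 2.5 V ÷ 2^14 = 2.5/16384 V = 152.59 µV.
σ_q = LSB/√12 = 152.59 µV/3.4641 = 44.0 µV.

44.0 µV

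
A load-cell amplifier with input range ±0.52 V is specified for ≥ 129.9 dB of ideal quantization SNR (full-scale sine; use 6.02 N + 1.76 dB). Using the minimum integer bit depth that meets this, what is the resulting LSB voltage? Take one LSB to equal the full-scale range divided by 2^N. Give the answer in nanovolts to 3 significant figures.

The full-scale span is 0.52 − (-0.52) = 1.04 V.
N ≥ (129.9 − 1.76)/6.02 = 21.286 → N_min = 22.
Step size = 1.04/4194304 V = 248 nV.

248 nV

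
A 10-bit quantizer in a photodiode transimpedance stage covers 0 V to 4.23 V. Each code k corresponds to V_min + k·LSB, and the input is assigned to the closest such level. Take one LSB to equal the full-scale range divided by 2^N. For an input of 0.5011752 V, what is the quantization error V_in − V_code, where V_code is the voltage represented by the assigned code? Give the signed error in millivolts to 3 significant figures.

+1.34 mV

V_FS = 4.23 V. LSB = 4.23 V / 2^10 ≈ 4.131 mV.
(V_in − V_min)/LSB = (0.5011752 − (0)) × 1024/4.23 = 121.3247 → nearest code k = 121.
V_code = V_min + k × range/2^10 = 0 + 121 × 4.23/1024 = 0.4998339844 V.
e = 0.5011752 − (0.4998339844) = +1.34 mV.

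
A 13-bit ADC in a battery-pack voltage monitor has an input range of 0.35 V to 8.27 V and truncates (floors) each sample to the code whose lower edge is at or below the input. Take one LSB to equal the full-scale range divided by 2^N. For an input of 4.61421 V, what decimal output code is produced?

4410

Full-scale range = 8.27 V − (0.35 V) = 7.92 V. LSB = 7.92 V / 2^13 ≈ 0.9668 mV.
V_in − V_min = 4.61421 − (0.35) = 4.26421 V.
Divide by LSB: 4.26421 × 8192/7.92 = 4410.6576.
Truncating gives code 4410.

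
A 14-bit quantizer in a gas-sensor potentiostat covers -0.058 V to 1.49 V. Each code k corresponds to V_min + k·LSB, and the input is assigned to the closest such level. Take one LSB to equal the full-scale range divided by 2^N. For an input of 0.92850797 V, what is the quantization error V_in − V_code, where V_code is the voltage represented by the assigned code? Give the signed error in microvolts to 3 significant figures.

Range = 1.49 − (-0.058) = 1.548 V. LSB = 1.548 V / 2^14 ≈ 94.48 µV.
Position in LSBs: (0.92850797 − (-0.058)) × 16384/1.548 = 10441.1800; rounding gives k = 10441.
V_code = -0.058 + (10441/16384) × 1.548 = 0.92849096680 V.
e = 0.92850797 − (0.92849096680) = +17.0 µV.

+17.0 µV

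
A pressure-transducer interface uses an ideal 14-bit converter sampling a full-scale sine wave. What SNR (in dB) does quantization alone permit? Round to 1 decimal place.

86.0 dB

Ideal quantization SNR: 6.02 × 14 + 1.76 dB = 86.0 dB.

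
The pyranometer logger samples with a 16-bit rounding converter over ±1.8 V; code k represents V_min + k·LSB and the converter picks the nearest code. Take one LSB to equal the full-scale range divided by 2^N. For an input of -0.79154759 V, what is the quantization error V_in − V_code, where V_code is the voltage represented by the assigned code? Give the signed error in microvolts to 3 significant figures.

+17.4 µV

Full-scale range = 1.8 V − (-1.8 V) = 3.6 V. LSB = 3.6 V / 2^16 ≈ 54.93 µV.
Position in LSBs: (-0.79154759 − (-1.8)) × 65536/3.6 = 18358.3159; rounding gives k = 18358.
V_code = V_min + k × range/2^16 = -1.8 + 18358 × 3.6/65536 = -0.79156494141 V.
e = -0.79154759 − (-0.79156494141) = +17.4 µV.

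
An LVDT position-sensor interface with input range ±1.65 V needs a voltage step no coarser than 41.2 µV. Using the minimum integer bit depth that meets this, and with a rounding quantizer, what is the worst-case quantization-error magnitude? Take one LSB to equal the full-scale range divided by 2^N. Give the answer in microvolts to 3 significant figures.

Span: 1.65 V − (-1.65 V) = 3.3 V.
Required number of levels: 3.3/41.2 µV = 80097; smallest N with 2^N ≥ that is 17.
LSB = 3.3 V / 2^17 = 25.177 µV.
|e|_max = LSB/2 = 12.6 µV.

12.6 µV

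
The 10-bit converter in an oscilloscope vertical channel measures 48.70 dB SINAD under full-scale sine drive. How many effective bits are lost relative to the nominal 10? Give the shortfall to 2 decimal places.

2.20 bits

Effective bits = (48.70 − 1.76)/6.02 = 7.7973.
Shortfall = 10 − 7.7973 = 2.2027 bits.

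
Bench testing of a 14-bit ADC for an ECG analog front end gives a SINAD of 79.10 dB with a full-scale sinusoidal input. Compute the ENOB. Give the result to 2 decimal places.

12.85 bits

Inverting SNR = 6.02 N + 1.76: N_eff = (79.10 − 1.76)/6.02 = 12.8472.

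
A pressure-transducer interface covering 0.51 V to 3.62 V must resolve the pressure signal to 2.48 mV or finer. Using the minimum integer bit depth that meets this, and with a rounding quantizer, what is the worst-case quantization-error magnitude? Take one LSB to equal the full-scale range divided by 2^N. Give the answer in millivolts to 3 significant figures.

Range = 3.62 − (0.51) = 3.11 V.
Required number of levels: 3.11/2.48 mV = 1254.0; smallest N with 2^N ≥ that is 11.
LSB = 3.11 V / 2^11 = 1.5186 mV.
Half an LSB is 0.759 mV.

0.759 mV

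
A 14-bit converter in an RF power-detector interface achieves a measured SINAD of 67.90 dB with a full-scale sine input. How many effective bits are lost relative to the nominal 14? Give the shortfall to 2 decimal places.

3.01 bits

ENOB = (SINAD − 1.76)/6.02 = (67.90 − 1.76)/6.02 = 10.9867 bits.
Lost resolution: 14 − 10.9867 = 3.0133 bits.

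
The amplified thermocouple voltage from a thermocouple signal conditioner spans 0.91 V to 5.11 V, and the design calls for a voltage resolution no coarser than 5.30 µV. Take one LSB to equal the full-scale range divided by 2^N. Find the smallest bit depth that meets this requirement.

20 bits

Span: 5.11 V − (0.91 V) = 4.2 V.
4.2 V / 5.30 µV = 792500. Since 2^19 = 524288 and 2^20 = 1048576, N = 20.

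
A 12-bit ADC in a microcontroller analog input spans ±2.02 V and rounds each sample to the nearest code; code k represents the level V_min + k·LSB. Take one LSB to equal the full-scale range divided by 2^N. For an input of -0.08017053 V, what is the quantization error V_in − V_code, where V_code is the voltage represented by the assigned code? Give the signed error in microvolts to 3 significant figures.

−278 µV

The full-scale span is 2.02 − (-2.02) = 4.04 V. LSB = 4.04 V / 2^12 ≈ 0.9863 mV.
(V_in − V_min)/LSB = (-0.08017053 − (-2.02)) × 4096/4.04 = 1966.7182 → nearest code k = 1967.
V_code = -2.02 + (1967/4096) × 4.04 = -0.07989257813 V.
V_in − V_code = -0.08017053 − (-0.07989257813) = −278 µV.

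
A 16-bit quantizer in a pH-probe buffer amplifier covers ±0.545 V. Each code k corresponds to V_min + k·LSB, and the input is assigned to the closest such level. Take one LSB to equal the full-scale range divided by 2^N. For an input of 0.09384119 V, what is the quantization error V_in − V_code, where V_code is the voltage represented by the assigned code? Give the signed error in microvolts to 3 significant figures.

+2.99 µV

Range = 0.545 − (-0.545) = 1.09 V. LSB = 1.09 V / 2^16 ≈ 16.63 µV.
(V_in − V_min)/LSB = (0.09384119 − (-0.545)) × 65536/1.09 = 38410.1800 → nearest code k = 38410.
V_code = -0.545 + (38410/65536) × 1.09 = 0.093838195801 V.
V_in − V_code = 0.09384119 − (0.093838195801) = +2.99 µV.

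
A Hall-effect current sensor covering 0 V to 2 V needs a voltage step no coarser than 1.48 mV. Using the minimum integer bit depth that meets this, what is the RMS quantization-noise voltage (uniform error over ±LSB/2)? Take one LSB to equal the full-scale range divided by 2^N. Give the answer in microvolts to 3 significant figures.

Span = 2 V.
2 V / 1.48 mV = 1351. Since 2^10 = 1024 and 2^11 = 2048, N = 11.
One LSB is 2 V / 2048 = 0.97656 mV.
σ_q = LSB/√12 = 0.97656 mV/3.4641 = 282 µV.

282 µV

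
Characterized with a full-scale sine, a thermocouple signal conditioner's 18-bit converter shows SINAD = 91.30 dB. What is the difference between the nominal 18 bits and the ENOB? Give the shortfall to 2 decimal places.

ENOB = (SINAD − 1.76)/6.02 = (91.30 − 1.76)/6.02 = 14.8738 bits.
18 − 14.8738 = 3.13 bits below nominal.

3.13 bits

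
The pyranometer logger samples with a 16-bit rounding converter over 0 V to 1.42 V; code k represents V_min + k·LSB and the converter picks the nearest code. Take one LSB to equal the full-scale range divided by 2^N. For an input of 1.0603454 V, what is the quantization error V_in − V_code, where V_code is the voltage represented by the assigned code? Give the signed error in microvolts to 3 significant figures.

+3.91 µV

Full-scale range = 1.42 V. LSB = 1.42 V / 2^16 ≈ 21.67 µV.
(1.0603454 − (0)) / LSB = 1.0603454 × 65536/1.42 = 48937.1804. Nearest integer: k = 48937.
V_code = V_min + k × range/2^16 = 0 + 48937 × 1.42/65536 = 1.0603414917 V.
e = 1.0603454 − (1.0603414917) = +3.91 µV.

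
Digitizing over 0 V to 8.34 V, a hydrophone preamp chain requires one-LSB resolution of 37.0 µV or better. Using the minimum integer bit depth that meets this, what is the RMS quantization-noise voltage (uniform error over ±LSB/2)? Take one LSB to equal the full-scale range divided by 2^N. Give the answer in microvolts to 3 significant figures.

Full-scale range = 8.34 V.
Required number of levels: 8.34/37.0 µV = 225410; smallest N with 2^N ≥ that is 18.
LSB = 8.34 V / 2^18 = 31.815 µV.
V_rms = LSB/√12 = 9.18 µV.

9.18 µV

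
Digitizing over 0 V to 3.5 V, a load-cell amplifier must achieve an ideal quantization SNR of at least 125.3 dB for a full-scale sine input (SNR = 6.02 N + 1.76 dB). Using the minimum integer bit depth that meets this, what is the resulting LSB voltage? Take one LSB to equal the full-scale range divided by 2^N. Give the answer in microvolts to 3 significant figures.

V_FS = 3.5 V.
N ≥ (125.3 − 1.76)/6.02 = 20.522 → N_min = 21.
One LSB is 3.5 V / 2097152 = 1.67 µV.

1.67 µV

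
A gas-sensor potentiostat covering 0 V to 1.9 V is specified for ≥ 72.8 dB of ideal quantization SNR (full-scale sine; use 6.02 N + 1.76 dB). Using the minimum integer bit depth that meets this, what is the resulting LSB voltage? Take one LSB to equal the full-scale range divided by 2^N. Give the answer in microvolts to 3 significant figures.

464 µV

Span = 1.9 V.
N ≥ (72.8 − 1.76)/6.02 = 11.801 → N_min = 12.
One LSB is 1.9 V / 4096 = 464 µV.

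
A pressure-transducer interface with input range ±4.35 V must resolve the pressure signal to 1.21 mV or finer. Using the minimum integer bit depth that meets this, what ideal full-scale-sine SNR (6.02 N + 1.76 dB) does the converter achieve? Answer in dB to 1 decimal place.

80.0 dB

Span: 4.35 V − (-4.35 V) = 8.7 V.
8.7 V / 1.21 mV = 7190. Since 2^12 = 4096 and 2^13 = 8192, N = 13.
6.02(13) + 1.76 = 80.02 dB.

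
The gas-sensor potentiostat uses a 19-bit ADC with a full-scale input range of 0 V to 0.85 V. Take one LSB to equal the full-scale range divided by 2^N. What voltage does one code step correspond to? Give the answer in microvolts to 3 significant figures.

V_FS = 0.85 V.
Number of codes = 2^19 = 524288.
One LSB is 0.85 V / 524288 = 1.62 µV.

1.62 µV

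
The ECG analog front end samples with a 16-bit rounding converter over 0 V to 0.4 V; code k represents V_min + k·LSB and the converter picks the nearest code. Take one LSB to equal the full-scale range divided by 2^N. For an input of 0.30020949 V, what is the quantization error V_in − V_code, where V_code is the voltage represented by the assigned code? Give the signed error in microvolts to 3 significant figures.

Span = 0.4 V. LSB = 0.4 V / 2^16 ≈ 6.104 µV.
(0.30020949 − (0)) / LSB = 0.30020949 × 65536/0.4 = 49186.3228. Nearest integer: k = 49186.
V_code = V_min + k × range/2^16 = 0 + 49186 × 0.4/65536 = 0.30020751953 V.
Error = V_in − V_code = 0.30020949 − (0.30020751953) = +1.97 µV.

+1.97 µV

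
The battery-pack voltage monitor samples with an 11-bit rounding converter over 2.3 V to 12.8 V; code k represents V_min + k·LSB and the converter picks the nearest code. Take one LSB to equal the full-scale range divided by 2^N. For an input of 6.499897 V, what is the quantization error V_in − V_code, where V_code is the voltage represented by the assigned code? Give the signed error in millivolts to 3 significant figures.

+0.922 mV

Range = 12.8 − (2.3) = 10.5 V. LSB = 10.5 V / 2^11 ≈ 5.127 mV.
Position in LSBs: (6.499897 − (2.3)) × 2048/10.5 = 819.1799; rounding gives k = 819.
V_code = V_min + k × range/2^11 = 2.3 + 819 × 10.5/2048 = 6.498974609 V.
e = 6.499897 − (6.498974609) = +0.922 mV.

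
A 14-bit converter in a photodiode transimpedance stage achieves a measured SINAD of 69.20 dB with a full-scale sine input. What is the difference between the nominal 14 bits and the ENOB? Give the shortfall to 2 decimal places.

N_eff = (69.20 − 1.76)/6.02 = 11.2027 bits.
Lost resolution: 14 − 11.2027 = 2.7973 bits.

2.80 bits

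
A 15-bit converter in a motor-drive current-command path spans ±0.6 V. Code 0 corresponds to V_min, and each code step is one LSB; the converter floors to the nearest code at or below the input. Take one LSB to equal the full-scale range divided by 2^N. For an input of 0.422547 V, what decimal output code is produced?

Span: 0.6 V − (-0.6 V) = 1.2 V. LSB = 1.2 V / 2^15 ≈ 36.62 µV.
V_in − V_min = 0.422547 − (-0.6) = 1.022547 V.
Divide by LSB: 1.022547 × 32768/1.2 = 27922.3501.
Truncating gives code 27922.

27922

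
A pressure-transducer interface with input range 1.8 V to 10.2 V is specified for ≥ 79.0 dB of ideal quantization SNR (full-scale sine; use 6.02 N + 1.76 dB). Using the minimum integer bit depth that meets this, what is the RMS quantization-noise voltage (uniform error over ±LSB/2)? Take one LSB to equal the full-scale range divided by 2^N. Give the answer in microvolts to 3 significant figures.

The full-scale span is 10.2 − (1.8) = 8.4 V.
6.02 N + 1.76 ≥ 79.0 gives N ≥ 12.831, so the minimum integer is 13.
LSB = 8.4 V / 2^13 = 1.0254 mV.
RMS noise = LSB/√12 = 296 µV.

296 µV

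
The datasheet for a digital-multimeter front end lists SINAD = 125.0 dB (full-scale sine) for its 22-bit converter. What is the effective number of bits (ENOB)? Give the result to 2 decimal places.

ENOB = (SINAD − 1.76) / 6.02 = (125.0 − 1.76) / 6.02 = 123.24 / 6.02 = 20.4718.

20.47 bits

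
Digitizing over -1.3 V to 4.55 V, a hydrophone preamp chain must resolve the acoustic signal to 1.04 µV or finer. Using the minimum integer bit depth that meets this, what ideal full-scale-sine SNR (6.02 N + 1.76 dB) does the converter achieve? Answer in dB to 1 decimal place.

140.2 dB

Span: 4.55 V − (-1.3 V) = 5.85 V.
Need 2^N ≥ 5.85 V / 1.04 µV = 5.625e6 → N_min = 23.
SNR = 6.02 × 23 + 1.76 = 140.22 dB.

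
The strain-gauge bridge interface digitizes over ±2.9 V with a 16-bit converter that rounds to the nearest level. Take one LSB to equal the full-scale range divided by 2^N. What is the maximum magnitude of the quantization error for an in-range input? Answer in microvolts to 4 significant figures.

Span: 2.9 V − (-2.9 V) = 5.8 V.
Step size = 5.8/65536 V = 88.5010 µV.
|e|_max = LSB/2 = 44.25 µV.

44.25 µV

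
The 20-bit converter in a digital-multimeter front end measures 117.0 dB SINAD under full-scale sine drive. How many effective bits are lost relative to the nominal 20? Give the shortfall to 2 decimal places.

0.86 bits

ENOB = (SINAD − 1.76)/6.02 = (117.0 − 1.76)/6.02 = 19.1429 bits.
Shortfall = 20 − 19.1429 = 0.8571 bits.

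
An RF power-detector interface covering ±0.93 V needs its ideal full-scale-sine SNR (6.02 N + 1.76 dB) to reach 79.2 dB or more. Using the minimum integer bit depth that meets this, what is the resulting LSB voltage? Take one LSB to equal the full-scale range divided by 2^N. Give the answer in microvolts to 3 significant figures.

Full-scale range = 0.93 V − (-0.93 V) = 1.86 V.
Solving 6.02 N ≥ 79.2 − 1.76: N ≥ 12.864. Round up → N = 13.
LSB = 1.86 V ÷ 2^13 = 1.86/8192 V = 227 µV.

227 µV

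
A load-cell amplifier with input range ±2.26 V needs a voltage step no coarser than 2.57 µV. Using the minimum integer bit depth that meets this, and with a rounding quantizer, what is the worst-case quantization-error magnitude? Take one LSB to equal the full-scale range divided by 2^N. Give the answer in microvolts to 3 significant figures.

1.08 µV

Range = 2.26 − (-2.26) = 4.52 V.
Required number of levels: 4.52/2.57 µV = 1.7588e6; smallest N with 2^N ≥ that is 21.
LSB = 4.52 V ÷ 2^21 = 4.52/2097152 V = 2.1553 µV.
Half an LSB is 1.08 µV.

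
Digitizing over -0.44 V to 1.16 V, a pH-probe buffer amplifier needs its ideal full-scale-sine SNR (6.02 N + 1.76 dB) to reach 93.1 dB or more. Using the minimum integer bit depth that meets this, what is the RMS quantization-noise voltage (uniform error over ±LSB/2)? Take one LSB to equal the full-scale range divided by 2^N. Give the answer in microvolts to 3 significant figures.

7.05 µV

Full-scale range = 1.16 V − (-0.44 V) = 1.6 V.
6.02 N + 1.76 ≥ 93.1 gives N ≥ 15.173, so the minimum integer is 16.
One LSB is 1.6 V / 65536 = 24.414 µV.
σ_q = LSB/√12 = 24.414 µV/3.4641 = 7.05 µV.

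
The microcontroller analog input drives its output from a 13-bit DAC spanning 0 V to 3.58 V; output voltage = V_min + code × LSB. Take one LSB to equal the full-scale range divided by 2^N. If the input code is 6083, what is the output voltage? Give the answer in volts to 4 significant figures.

2.658 V

Range is 3.58 V. LSB = 3.58 V / 2^13.
V_out = 0 + 6083 × (3.58/8192) V
      = 0 V + 2.65834 V = 2.65834 V.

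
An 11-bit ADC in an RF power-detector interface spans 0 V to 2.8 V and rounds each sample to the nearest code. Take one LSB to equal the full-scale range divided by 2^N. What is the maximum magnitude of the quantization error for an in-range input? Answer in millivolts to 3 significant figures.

0.684 mV

Span = 2.8 V.
Step size = 2.8/2048 V = 1.3672 mV.
Worst-case error for round-to-nearest is half an LSB: 0.684 mV.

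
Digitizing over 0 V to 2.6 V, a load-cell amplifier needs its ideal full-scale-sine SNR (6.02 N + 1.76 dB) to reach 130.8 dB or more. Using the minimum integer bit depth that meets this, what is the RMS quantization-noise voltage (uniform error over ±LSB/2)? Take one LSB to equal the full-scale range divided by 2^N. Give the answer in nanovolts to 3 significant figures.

179 nV

Full-scale range = 2.6 V.
Solving 6.02 N ≥ 130.8 − 1.76: N ≥ 21.435. Round up → N = 22.
LSB = 2.6 V ÷ 2^22 = 2.6/4194304 V = 0.61989 µV.
RMS noise = LSB/√12 = 179 nV.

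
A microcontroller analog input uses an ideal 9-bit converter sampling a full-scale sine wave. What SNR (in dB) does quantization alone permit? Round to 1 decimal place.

55.9 dB

6.02(9) + 1.76 = 54.18 + 1.76 = 55.94 dB.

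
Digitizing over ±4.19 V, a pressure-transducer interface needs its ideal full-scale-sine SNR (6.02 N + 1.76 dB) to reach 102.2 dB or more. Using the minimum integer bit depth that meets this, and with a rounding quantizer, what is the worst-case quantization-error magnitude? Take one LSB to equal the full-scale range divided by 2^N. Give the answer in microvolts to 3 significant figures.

Span: 4.19 V − (-4.19 V) = 8.38 V.
6.02 N + 1.76 ≥ 102.2 gives N ≥ 16.684, so the minimum integer is 17.
LSB = 8.38 V ÷ 2^17 = 8.38/131072 V = 63.934 µV.
Half an LSB is 32.0 µV.

32.0 µV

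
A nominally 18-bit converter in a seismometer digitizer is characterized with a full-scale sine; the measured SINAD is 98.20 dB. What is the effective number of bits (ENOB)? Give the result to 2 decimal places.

16.02 bits

ENOB = (SINAD − 1.76) / 6.02 = (98.20 − 1.76) / 6.02 = 96.44 / 6.02 = 16.0199.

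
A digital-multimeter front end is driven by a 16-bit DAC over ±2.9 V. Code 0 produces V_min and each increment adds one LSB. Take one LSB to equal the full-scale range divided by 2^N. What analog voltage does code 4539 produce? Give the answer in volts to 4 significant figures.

Full-scale range = 2.9 V − (-2.9 V) = 5.8 V. LSB = 5.8 V / 2^16.
V_out = V_min + code × LSB = -2.9 V + 4539 × 5.8 V / 65536
      = -2.9 V + 0.401706 V = -2.49829 V.

-2.498 V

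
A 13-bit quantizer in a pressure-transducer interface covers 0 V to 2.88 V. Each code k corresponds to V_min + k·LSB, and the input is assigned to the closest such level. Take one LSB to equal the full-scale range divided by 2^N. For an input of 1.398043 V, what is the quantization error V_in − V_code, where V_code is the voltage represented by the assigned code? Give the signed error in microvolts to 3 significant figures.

−121 µV

Full-scale range = 2.88 V. LSB = 2.88 V / 2^13 ≈ 351.6 µV.
Position in LSBs: (1.398043 − (0)) × 8192/2.88 = 3976.6556; rounding gives k = 3977.
V_code = V_min + k × range/2^13 = 0 + 3977 × 2.88/8192 = 1.398164063 V.
e = 1.398043 − (1.398164063) = −121 µV.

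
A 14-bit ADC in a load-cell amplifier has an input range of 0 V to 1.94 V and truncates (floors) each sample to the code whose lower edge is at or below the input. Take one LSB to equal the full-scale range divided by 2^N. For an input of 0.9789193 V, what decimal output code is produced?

8267

Range is 1.94 V. LSB = 1.94 V / 2^14 ≈ 118.4 µV.
V_in − V_min = 0.9789193 − (0) = 0.9789193 V.
Divide by LSB: 0.9789193 × 16384/1.94 = 8267.3267.
Truncating gives code 8267.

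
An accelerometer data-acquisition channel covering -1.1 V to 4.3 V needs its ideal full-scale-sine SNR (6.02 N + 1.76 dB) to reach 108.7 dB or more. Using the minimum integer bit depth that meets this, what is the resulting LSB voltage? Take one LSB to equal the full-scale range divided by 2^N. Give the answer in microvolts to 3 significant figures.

Span: 4.3 V − (-1.1 V) = 5.4 V.
Required N = ⌈(108.7 − 1.76)/6.02⌉ = ⌈17.764⌉ = 18.
One LSB is 5.4 V / 262144 = 20.6 µV.

20.6 µV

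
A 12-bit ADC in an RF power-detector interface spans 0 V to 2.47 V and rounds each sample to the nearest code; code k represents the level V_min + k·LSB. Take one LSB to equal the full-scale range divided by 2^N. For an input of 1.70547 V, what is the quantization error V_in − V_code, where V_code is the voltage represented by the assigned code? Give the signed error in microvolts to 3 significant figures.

+109 µV

Full-scale range = 2.47 V. LSB = 2.47 V / 2^12 ≈ 0.6030 mV.
(1.70547 − (0)) / LSB = 1.70547 × 4096/2.47 = 2828.1802. Nearest integer: k = 2828.
Reconstructed level: 0 + 2828 × 2.47/4096 V = 1.705361328 V.
Error = V_in − V_code = 1.70547 − (1.705361328) = +109 µV.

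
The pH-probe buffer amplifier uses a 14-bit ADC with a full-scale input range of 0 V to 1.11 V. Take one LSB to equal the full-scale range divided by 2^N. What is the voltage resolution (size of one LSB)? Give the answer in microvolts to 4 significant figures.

Full-scale range = 1.11 V.
2^14 = 16384 levels.
Step size = 1.11/16384 V = 67.75 µV.

67.75 µV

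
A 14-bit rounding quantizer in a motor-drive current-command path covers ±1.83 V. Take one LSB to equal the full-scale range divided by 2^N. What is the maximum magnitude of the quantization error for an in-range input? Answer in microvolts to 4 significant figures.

The full-scale span is 1.83 − (-1.83) = 3.66 V.
One LSB is 3.66 V / 16384 = 223.389 µV.
A rounding quantizer has |error| ≤ LSB/2 = 111.7 µV.

111.7 µV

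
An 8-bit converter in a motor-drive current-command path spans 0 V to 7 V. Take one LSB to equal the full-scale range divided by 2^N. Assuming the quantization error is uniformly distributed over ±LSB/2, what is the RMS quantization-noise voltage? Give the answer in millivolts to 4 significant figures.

Range is 7 V.
LSB = 7 V ÷ 2^8 = 7/256 V = 27.3438 mV.
RMS of a uniform error over width LSB is LSB/√12 = 7.893 mV.

7.893 mV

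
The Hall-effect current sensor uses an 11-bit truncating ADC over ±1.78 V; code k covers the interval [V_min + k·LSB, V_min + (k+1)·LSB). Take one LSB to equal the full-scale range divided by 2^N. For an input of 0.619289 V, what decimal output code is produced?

1380

The full-scale span is 1.78 − (-1.78) = 3.56 V. LSB = 3.56 V / 2^11 ≈ 1.738 mV.
code = ⌊(V_in − V_min)/LSB⌋ = ⌊(V_in − V_min) × 2^11 / range⌋
     = ⌊(0.619289 − (-1.78)) × 2048 / 3.56⌋ = ⌊2.399289 × 2048/3.56⌋
     = ⌊1380.265⌋ = 1380.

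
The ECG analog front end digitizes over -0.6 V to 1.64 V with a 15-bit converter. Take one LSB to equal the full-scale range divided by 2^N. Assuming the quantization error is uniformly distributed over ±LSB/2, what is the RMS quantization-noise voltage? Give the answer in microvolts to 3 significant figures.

19.7 µV

Range = 1.64 − (-0.6) = 2.24 V.
LSB = 2.24 V / 2^15 = 68.359 µV.
V_rms = LSB/√12 = 68.359 µV / √12 = 19.7 µV.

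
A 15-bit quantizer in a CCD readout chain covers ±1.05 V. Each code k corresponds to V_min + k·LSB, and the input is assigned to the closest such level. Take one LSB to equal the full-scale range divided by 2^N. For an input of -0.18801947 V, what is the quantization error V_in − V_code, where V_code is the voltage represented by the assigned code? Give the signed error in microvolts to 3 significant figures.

+11.5 µV

Span: 1.05 V − (-1.05 V) = 2.1 V. LSB = 2.1 V / 2^15 ≈ 64.09 µV.
Position in LSBs: (-0.18801947 − (-1.05)) × 32768/2.1 = 13450.1800; rounding gives k = 13450.
V_code = V_min + k × range/2^15 = -1.05 + 13450 × 2.1/32768 = -0.18803100586 V.
V_in − V_code = -0.18801947 − (-0.18803100586) = +11.5 µV.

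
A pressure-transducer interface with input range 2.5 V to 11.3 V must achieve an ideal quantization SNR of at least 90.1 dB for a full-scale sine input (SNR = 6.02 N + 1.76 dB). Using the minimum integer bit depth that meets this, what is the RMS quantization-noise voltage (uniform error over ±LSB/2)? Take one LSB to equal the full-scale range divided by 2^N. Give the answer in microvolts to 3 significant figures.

77.5 µV

Full-scale range = 11.3 V − (2.5 V) = 8.8 V.
Solving 6.02 N ≥ 90.1 − 1.76: N ≥ 14.674. Round up → N = 15.
LSB = 8.8 V ÷ 2^15 = 8.8/32768 V = 268.55 µV.
σ_q = LSB/√12 = 268.55 µV/3.4641 = 77.5 µV.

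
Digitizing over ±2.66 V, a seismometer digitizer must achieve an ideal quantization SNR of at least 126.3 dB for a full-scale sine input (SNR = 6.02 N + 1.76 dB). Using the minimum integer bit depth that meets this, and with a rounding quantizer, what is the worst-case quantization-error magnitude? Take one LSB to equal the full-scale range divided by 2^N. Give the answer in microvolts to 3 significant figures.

1.27 µV

Span: 2.66 V − (-2.66 V) = 5.32 V.
Required N = ⌈(126.3 − 1.76)/6.02⌉ = ⌈20.688⌉ = 21.
LSB = 5.32 V ÷ 2^21 = 5.32/2097152 V = 2.5368 µV.
|e|_max = LSB/2 = 1.27 µV.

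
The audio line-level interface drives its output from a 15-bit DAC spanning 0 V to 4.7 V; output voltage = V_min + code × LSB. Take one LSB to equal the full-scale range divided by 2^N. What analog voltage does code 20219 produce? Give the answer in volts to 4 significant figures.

Full-scale range = 4.7 V. LSB = 4.7 V / 2^15.
V_out = V_min + code × LSB = 0 V + 20219 × 4.7 V / 32768
      = 0 V + 2.90006 V = 2.90006 V.

2.900 V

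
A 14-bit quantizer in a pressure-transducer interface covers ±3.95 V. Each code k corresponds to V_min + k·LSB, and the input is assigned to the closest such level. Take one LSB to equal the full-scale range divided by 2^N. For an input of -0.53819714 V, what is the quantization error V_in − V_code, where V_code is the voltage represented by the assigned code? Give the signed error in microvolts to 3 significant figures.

Range = 3.95 − (-3.95) = 7.9 V. LSB = 7.9 V / 2^14 ≈ 482.2 µV.
(V_in − V_min)/LSB = (-0.53819714 − (-3.95)) × 16384/7.9 = 7075.8200 → nearest code k = 7076.
V_code = V_min + k × range/2^14 = -3.95 + 7076 × 7.9/16384 = -0.53811035156 V.
V_in − V_code = -0.53819714 − (-0.53811035156) = −86.8 µV.

−86.8 µV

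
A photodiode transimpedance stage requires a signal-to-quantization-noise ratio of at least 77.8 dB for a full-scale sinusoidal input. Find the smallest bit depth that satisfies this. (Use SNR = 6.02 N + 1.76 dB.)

13 bits

Required N = ⌈(77.8 − 1.76)/6.02⌉ = ⌈12.631⌉ = 13.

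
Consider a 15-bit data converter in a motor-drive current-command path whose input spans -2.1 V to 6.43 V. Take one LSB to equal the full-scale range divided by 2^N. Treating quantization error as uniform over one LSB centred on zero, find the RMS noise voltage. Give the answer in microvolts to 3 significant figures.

75.1 µV

The full-scale span is 6.43 − (-2.1) = 8.53 V.
LSB = 8.53 V ÷ 2^15 = 8.53/32768 V = 260.31 µV.
For a uniform distribution on [−LSB/2, +LSB/2], V_rms = LSB/√12 = 260.31 µV/3.4641 = 75.1 µV.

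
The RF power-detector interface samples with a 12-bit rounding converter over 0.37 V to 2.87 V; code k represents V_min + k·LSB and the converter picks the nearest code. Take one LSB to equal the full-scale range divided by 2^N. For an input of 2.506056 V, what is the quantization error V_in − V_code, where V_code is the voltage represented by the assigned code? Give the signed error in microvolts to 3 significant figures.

−174 µV

Full-scale range = 2.87 V − (0.37 V) = 2.5 V. LSB = 2.5 V / 2^12 ≈ 0.6104 mV.
Position in LSBs: (2.506056 − (0.37)) × 4096/2.5 = 3499.7142; rounding gives k = 3500.
V_code = V_min + k × range/2^12 = 0.37 + 3500 × 2.5/4096 = 2.506230469 V.
Error = V_in − V_code = 2.506056 − (2.506230469) = −174 µV.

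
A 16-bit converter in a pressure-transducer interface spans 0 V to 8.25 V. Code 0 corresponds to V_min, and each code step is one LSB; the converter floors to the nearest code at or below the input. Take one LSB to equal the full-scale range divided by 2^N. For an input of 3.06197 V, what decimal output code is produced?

24323

V_FS = 8.25 V. LSB = 8.25 V / 2^16 ≈ 125.9 µV.
V_in − V_min = 3.06197 − (0) = 3.06197 V.
Divide by LSB: 3.06197 × 65536/8.25 = 24323.5474.
Truncating gives code 24323.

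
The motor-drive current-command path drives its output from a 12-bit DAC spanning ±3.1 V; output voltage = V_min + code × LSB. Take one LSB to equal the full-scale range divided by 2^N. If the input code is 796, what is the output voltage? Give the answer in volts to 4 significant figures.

Range = 3.1 − (-3.1) = 6.2 V. LSB = 6.2 V / 2^12.
V_out = V_min + code × LSB = -3.1 V + 796 × 6.2 V / 4096
      = -3.1 + 1.20488 = -1.89512 V.

-1.895 V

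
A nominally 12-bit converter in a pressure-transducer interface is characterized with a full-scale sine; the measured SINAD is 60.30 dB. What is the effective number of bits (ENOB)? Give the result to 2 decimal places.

9.72 bits

ENOB = (60.30 − 1.76)/6.02 = 9.7243 bits.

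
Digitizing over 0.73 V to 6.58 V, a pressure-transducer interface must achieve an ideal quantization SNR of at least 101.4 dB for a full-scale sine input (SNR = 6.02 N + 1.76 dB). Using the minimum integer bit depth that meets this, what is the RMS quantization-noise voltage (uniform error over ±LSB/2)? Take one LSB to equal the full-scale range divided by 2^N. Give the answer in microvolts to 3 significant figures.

Span: 6.58 V − (0.73 V) = 5.85 V.
Required N = ⌈(101.4 − 1.76)/6.02⌉ = ⌈16.551⌉ = 17.
Step size = 5.85/131072 V = 44.632 µV.
σ_q = LSB/√12 = 44.632 µV/3.4641 = 12.9 µV.

12.9 µV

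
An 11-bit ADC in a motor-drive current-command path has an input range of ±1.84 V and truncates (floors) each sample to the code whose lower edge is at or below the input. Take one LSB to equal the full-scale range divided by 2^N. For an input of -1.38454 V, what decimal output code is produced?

253

Full-scale range = 1.84 V − (-1.84 V) = 3.68 V. LSB = 3.68 V / 2^11 ≈ 1.797 mV.
code = ⌊(V_in − V_min)/LSB⌋ = ⌊(V_in − V_min) × 2^11 / range⌋
     = ⌊(-1.38454 − (-1.84)) × 2048 / 3.68⌋ = ⌊0.45546 × 2048/3.68⌋
     = ⌊253.473⌋ = 253.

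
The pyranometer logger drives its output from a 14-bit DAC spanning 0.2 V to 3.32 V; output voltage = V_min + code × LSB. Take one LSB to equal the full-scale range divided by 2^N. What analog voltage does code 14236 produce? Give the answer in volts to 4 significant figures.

The full-scale span is 3.32 − (0.2) = 3.12 V. LSB = 3.12 V / 2^14.
V_out = V_min + code × LSB = 0.2 V + 14236 × 3.12 V / 16384
      = 0.2 + 2.71096 = 2.91096 V.

2.911 V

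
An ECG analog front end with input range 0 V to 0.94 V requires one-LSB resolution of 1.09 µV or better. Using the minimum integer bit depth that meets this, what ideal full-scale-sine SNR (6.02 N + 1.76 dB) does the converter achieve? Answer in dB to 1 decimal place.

V_FS = 0.94 V.
Required number of levels: 0.94/1.09 µV = 862390; smallest N with 2^N ≥ that is 20.
SNR = 6.02 × 20 + 1.76 = 122.16 dB.

122.2 dB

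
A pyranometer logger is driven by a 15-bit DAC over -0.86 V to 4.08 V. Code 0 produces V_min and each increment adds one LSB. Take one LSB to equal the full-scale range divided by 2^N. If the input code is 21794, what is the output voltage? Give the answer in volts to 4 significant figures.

2.426 V

Range = 4.08 − (-0.86) = 4.94 V. LSB = 4.94 V / 2^15.
Output = V_min + (21794/32768) × range = -0.86 + 0.665100 × 4.94 V
      = -0.86 V + 3.28559 V = 2.42559 V.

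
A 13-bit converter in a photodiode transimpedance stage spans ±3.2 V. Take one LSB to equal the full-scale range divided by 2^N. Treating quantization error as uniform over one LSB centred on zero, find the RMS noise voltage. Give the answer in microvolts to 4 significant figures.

225.5 µV

Range = 3.2 − (-3.2) = 6.4 V.
LSB = 6.4 V / 2^13 = 0.781250 mV.
For a uniform distribution on [−LSB/2, +LSB/2], V_rms = LSB/√12 = 0.781250 mV/3.4641 = 225.5 µV.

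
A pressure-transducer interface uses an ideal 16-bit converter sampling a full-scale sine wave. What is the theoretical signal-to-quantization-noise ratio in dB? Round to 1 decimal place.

98.1 dB

For an ideal N-bit converter with full-scale sine input, SNR = 6.02 N + 1.76 dB. SNR = 6.02 × 16 + 1.76 = 96.32 + 1.76 = 98.08 dB.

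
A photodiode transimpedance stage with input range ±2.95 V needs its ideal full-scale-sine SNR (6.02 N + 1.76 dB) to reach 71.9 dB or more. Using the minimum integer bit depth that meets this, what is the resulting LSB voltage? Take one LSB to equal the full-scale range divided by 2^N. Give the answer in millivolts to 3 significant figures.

1.44 mV

The full-scale span is 2.95 − (-2.95) = 5.9 V.
N ≥ (71.9 − 1.76)/6.02 = 11.651 → N_min = 12.
One LSB is 5.9 V / 4096 = 1.44 mV.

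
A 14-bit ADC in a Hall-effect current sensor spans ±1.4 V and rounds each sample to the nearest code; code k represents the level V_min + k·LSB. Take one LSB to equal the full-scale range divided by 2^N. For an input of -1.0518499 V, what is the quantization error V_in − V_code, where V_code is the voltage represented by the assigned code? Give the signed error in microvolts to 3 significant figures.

Full-scale range = 1.4 V − (-1.4 V) = 2.8 V. LSB = 2.8 V / 2^14 ≈ 170.9 µV.
(V_in − V_min)/LSB = (-1.0518499 − (-1.4)) × 16384/2.8 = 2037.1754 → nearest code k = 2037.
V_code = -1.4 + (2037/16384) × 2.8 = -1.0518798828 V.
Error = V_in − V_code = -1.0518499 − (-1.0518798828) = +30.0 µV.

+30.0 µV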